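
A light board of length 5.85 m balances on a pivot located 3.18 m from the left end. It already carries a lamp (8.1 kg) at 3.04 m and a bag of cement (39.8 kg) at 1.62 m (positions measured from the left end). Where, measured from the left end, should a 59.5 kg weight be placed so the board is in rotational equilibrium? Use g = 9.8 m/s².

Sum moments about the pivot (at 3.18 m from the left end) (the support reaction has zero arm there).
Lamp: 8.1 × 9.8 = 79.38 N down at 3.04 m → arm 0.14 m, τ = 79.38 × 0.14 = 11.11 N·m counterclockwise.
Bag of cement: 39.8 × 9.8 = 390 N down at 1.62 m → arm 1.56 m, τ = 390 × 1.56 = 608.4 N·m counterclockwise.
Net moment of existing loads = 619.5 N·m counterclockwise.
The weight weighs 59.5 × 9.8 = 583.1 N and must supply an equal clockwise moment, so its lever arm about the pivot is 619.5 / 583.1 = 1.06 m.
That puts it at 3.18 + 1.06 = 4.24 m from the left end.

x ≈ 4.24 m from the left end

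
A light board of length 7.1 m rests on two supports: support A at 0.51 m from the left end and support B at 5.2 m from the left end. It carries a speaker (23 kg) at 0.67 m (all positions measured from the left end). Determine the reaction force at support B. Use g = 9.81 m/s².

Choose support A as the axis so its reaction then has zero moment arm.
Speaker: 23 × 9.81 = 225.6 N down at 0.67 m → arm 0.16 m, τ = 225.6 × 0.16 = 36.1 N·m clockwise.
Net load moment about support A = 36.1 N·m clockwise.
Reaction R at support B is upward at 5.2 m, arm 4.69 m → moment R × 4.69 counterclockwise.
For rotational equilibrium, R × 4.69 = 36.1, so R = 7.7 N.

R_B ≈ 7.7 N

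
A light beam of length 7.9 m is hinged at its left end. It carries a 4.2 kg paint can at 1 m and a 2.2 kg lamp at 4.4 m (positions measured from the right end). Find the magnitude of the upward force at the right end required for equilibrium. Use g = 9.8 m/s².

Take moments about the left end.
Paint can: 4.2 × 9.8 = 41.16 N down at 1 m → arm 6.9 m, τ = 41.16 × 6.9 = 284 N·m clockwise.
Lamp: 2.2 × 9.8 = 21.56 N down at 4.4 m → arm 3.5 m, τ = 21.56 × 3.5 = 75.46 N·m clockwise.
Net moment of the loads = 359.5 N·m clockwise.
The upward force F acts at the right end, arm 7.9 m, giving F × 7.9 counterclockwise.
Στ = 0 ⇒ F × 7.9 = 359.5 ⇒ F = 359.5 / 7.9 = 45.5 N.

F ≈ 45.5 N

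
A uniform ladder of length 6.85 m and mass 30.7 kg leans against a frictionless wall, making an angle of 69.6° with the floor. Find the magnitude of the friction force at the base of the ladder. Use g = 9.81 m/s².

Take moments about the foot of the ladder.
Ladder weight 30.7×9.81 = 301.2 N acts at 3.425 m along the ladder; its horizontal arm is 3.425·cos69.6° = 1.194 m → τ = 359.6 N·m clockwise.
Wall normal N acts horizontally at the top; its moment arm is the height L sinθ = 6.85·sin69.6° = 6.42 m, counterclockwise.
For rotational equilibrium, N × 6.42 = 359.6, so N = 56 N.
ΣFx = 0: friction at the foot balances the wall's push, so f = N_wall = 56 N.

f ≈ 56 N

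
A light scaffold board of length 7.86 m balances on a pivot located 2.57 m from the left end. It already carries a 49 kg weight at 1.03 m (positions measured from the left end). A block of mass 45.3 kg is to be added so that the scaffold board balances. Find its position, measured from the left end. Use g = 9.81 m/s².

x ≈ 4.24 m from the left end

Choose the pivot (at 2.57 m from the left end) as the axis so the support reaction has zero arm there.
Weight: 49 × 9.81 = 480.7 N down at 1.03 m → arm 1.54 m, τ = 480.7 × 1.54 = 740.3 N·m counterclockwise.
Net moment of existing loads = 740.3 N·m counterclockwise.
The block weighs 45.3 × 9.81 = 444.4 N and must supply an equal clockwise moment, so its lever arm about the pivot is 740.3 / 444.4 = 1.67 m.
That puts it at 2.57 + 1.67 = 4.24 m from the left end.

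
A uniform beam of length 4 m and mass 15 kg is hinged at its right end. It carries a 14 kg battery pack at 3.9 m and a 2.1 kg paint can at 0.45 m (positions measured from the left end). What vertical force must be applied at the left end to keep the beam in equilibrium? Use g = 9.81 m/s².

F ≈ 95.3 N

Choose the right end as the axis so the unknown pivot reaction has zero arm there.
Beam weight: 15 × 9.81 = 147.2 N down at 2 m → arm 2 m, τ = 147.2 × 2 = 294.4 N·m counterclockwise.
Battery pack: 14 × 9.81 = 137.3 N down at 3.9 m → arm 0.1 m, τ = 137.3 × 0.1 = 13.73 N·m counterclockwise.
Paint can: 2.1 × 9.81 = 20.6 N down at 0.45 m → arm 3.55 m, τ = 20.6 × 3.55 = 73.13 N·m counterclockwise.
Net moment of the loads = 381.3 N·m counterclockwise.
The upward force F acts at the left end, arm 4 m, giving F × 4 clockwise.
Balancing moments: F × 4 = 381.3, giving F = 381.3 / 4 = 95.3 N.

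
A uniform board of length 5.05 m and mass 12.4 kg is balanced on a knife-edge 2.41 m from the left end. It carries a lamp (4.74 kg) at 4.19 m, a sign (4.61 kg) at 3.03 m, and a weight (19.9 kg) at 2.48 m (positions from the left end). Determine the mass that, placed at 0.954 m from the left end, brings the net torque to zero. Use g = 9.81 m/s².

m ≈ 9.69 kg

Take moments about the knife-edge (at 2.41 m from the left end).
Beam weight: 12.4 × 9.81 = 121.6 N down at 2.525 m → arm 0.115 m, τ = 121.6 × 0.115 = 13.98 N·m clockwise.
Lamp: 4.74 × 9.81 = 46.5 N down at 4.19 m → arm 1.78 m, τ = 46.5 × 1.78 = 82.77 N·m clockwise.
Sign: 4.61 × 9.81 = 45.22 N down at 3.03 m → arm 0.62 m, τ = 45.22 × 0.62 = 28.04 N·m clockwise.
Weight: 19.9 × 9.81 = 195.2 N down at 2.48 m → arm 0.07 m, τ = 195.2 × 0.07 = 13.66 N·m clockwise.
Net moment of known loads = 138.4 N·m clockwise.
An unknown mass m at 0.954 m has arm 1.456 m; its moment is m·g·1.456 counterclockwise.
Balancing moments: m × 9.81 × 1.456 = 138.4, giving m = 138.4 / (9.81 × 1.456) = 9.69 kg.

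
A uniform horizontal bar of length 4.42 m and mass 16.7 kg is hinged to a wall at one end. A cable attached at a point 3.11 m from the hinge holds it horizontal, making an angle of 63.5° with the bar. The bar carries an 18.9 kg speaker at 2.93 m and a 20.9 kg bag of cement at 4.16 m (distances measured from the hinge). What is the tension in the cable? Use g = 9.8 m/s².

T ≈ 631 N

Taking torques about the hinge:
Beam weight: 16.7 × 9.8 = 163.7 N down at 2.21 m → arm 2.21 m, τ = 163.7 × 2.21 = 361.8 N·m clockwise.
Speaker: 18.9 × 9.8 = 185.2 N down at 2.93 m → arm 2.93 m, τ = 185.2 × 2.93 = 542.6 N·m clockwise.
Bag of cement: 20.9 × 9.8 = 204.8 N down at 4.16 m → arm 4.16 m, τ = 204.8 × 4.16 = 852 N·m clockwise.
Total clockwise load moment = 1756 N·m.
The cable tension T acts at 3.11 m; only its component perpendicular to the bar, T sinθ, produces torque. sin 63.5° = 0.8949.
Balancing moments: T × 3.11 × 0.8949 = 1756, giving T = 1756 / 2.783 = 631 N.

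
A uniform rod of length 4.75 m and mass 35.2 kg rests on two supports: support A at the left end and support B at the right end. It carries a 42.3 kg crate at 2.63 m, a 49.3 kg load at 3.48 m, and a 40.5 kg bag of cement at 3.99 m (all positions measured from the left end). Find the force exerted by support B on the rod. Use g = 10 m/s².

R_B ≈ 1110 N

Choose support A as the axis so its reaction then has zero moment arm.
Beam weight: 35.2 × 10 = 352 N down at 2.375 m → arm 2.375 m, τ = 352 × 2.375 = 836 N·m clockwise.
Crate: 42.3 × 10 = 423 N down at 2.63 m → arm 2.63 m, τ = 423 × 2.63 = 1112 N·m clockwise.
Load: 49.3 × 10 = 493 N down at 3.48 m → arm 3.48 m, τ = 493 × 3.48 = 1716 N·m clockwise.
Bag of cement: 40.5 × 10 = 405 N down at 3.99 m → arm 3.99 m, τ = 405 × 3.99 = 1616 N·m clockwise.
Net load moment about support A = 5280 N·m clockwise.
Reaction R at support B is upward at 4.75 m, arm 4.75 m → moment R × 4.75 counterclockwise.
For rotational equilibrium, R × 4.75 = 5280, so R = 1110 N.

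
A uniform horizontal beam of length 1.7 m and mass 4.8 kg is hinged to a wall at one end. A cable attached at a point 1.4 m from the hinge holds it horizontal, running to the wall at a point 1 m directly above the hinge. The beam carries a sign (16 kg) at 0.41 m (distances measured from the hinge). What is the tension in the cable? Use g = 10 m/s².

T ≈ 131 N

Choose the hinge as the axis so the unknown hinge reaction has zero arm there.
Beam weight: 4.8 × 10 = 48 N down at 0.85 m → arm 0.85 m, τ = 48 × 0.85 = 40.8 N·m clockwise.
Sign: 16 × 10 = 160 N down at 0.41 m → arm 0.41 m, τ = 160 × 0.41 = 65.6 N·m clockwise.
Total clockwise load moment = 106.4 N·m.
The cable tension T acts at 1.4 m; only its component perpendicular to the beam, T sinθ, produces torque. sinθ = h/√(h²+d²) = 1/√(1²+1.4²) = 0.5812.
For rotational equilibrium, T × 1.4 × 0.5812 = 106.4, so T = 106.4 / 0.8137 = 131 N.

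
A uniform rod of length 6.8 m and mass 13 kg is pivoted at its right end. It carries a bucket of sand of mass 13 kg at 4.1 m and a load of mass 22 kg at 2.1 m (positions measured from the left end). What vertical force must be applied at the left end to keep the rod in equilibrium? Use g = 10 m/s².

F ≈ 269 N

Take moments about the right end.
Beam weight: 13 × 10 = 130 N down at 3.4 m → arm 3.4 m, τ = 130 × 3.4 = 442 N·m counterclockwise.
Bucket of sand: 13 × 10 = 130 N down at 4.1 m → arm 2.7 m, τ = 130 × 2.7 = 351 N·m counterclockwise.
Load: 22 × 10 = 220 N down at 2.1 m → arm 4.7 m, τ = 220 × 4.7 = 1034 N·m counterclockwise.
Net moment of the loads = 1827 N·m counterclockwise.
The upward force F acts at the left end, arm 6.8 m, giving F × 6.8 clockwise.
Στ = 0 ⇒ F × 6.8 = 1827 ⇒ F = 1827 / 6.8 = 269 N.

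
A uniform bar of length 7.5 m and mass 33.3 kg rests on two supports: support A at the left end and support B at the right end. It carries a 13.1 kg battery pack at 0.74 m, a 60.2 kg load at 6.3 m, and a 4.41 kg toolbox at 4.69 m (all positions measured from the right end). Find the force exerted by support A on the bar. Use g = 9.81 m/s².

Choose support B as the axis so its reaction then has zero moment arm.
Beam weight: 33.3 × 9.81 = 326.7 N down at 3.75 m → arm 3.75 m, τ = 326.7 × 3.75 = 1225 N·m counterclockwise.
Battery pack: 13.1 × 9.81 = 128.5 N down at 0.74 m → arm 0.74 m, τ = 128.5 × 0.74 = 95.09 N·m counterclockwise.
Load: 60.2 × 9.81 = 590.6 N down at 6.3 m → arm 6.3 m, τ = 590.6 × 6.3 = 3721 N·m counterclockwise.
Toolbox: 4.41 × 9.81 = 43.26 N down at 4.69 m → arm 4.69 m, τ = 43.26 × 4.69 = 202.9 N·m counterclockwise.
Net load moment about support B = 5244 N·m counterclockwise.
Reaction R at support A is upward at 7.5 m, arm 7.5 m → moment R × 7.5 clockwise.
Setting net torque to zero: R × 7.5 = 5244 → R = 699 N.

R_A ≈ 699 N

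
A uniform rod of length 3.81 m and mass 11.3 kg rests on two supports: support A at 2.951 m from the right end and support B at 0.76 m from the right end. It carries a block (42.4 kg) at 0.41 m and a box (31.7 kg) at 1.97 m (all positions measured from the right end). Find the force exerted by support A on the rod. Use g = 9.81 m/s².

R_A ≈ 163 N

Taking torques about support B:
Beam weight: 11.3 × 9.81 = 110.9 N down at 1.905 m → arm 1.145 m, τ = 110.9 × 1.145 = 127 N·m counterclockwise.
Block: 42.4 × 9.81 = 415.9 N down at 0.41 m → arm 0.35 m, τ = 415.9 × 0.35 = 145.6 N·m clockwise.
Box: 31.7 × 9.81 = 311 N down at 1.97 m → arm 1.21 m, τ = 311 × 1.21 = 376.3 N·m counterclockwise.
Net load moment about support B = 357.7 N·m counterclockwise.
Reaction R at support A is upward at 2.951 m, arm 2.191 m → moment R × 2.191 clockwise.
Στ = 0 ⇒ R × 2.191 = 357.7 ⇒ R = 163 N.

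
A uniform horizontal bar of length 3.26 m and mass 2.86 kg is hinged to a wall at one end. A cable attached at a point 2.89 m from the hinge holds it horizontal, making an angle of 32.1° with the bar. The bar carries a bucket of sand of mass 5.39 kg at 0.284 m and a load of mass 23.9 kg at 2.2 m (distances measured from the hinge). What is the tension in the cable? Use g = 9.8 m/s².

Sum moments about the hinge (the unknown hinge reaction has zero arm there).
Beam weight: 2.86 × 9.8 = 28.03 N down at 1.63 m → arm 1.63 m, τ = 28.03 × 1.63 = 45.69 N·m clockwise.
Bucket of sand: 5.39 × 9.8 = 52.82 N down at 0.284 m → arm 0.284 m, τ = 52.82 × 0.284 = 15 N·m clockwise.
Load: 23.9 × 9.8 = 234.2 N down at 2.2 m → arm 2.2 m, τ = 234.2 × 2.2 = 515.2 N·m clockwise.
Total clockwise load moment = 575.9 N·m.
The cable tension T acts at 2.89 m; only its component perpendicular to the bar, T sinθ, produces torque. sin 32.1° = 0.5314.
Balancing moments: T × 2.89 × 0.5314 = 575.9, giving T = 575.9 / 1.536 = 375 N.

T ≈ 375 N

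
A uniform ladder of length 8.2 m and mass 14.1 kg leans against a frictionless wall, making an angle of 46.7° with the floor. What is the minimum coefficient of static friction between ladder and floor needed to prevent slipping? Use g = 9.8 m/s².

Taking torques about the foot of the ladder:
Ladder weight 14.1×9.8 = 138.2 N acts at 4.1 m along the ladder; its horizontal arm is 4.1·cos46.7° = 2.812 m → τ = 388.6 N·m clockwise.
Wall normal N acts horizontally at the top; its moment arm is the height L sinθ = 8.2·sin46.7° = 5.968 m, counterclockwise.
Balancing moments: N × 5.968 = 388.6, giving N = 65.11 N.
ΣFx = 0 ⇒ f = N_wall = 65.11 N. ΣFy = 0 ⇒ N_floor = 138.2 N.
μ_min = f / N_floor = 65.11 / 138.2 = 0.471.

μ_min ≈ 0.471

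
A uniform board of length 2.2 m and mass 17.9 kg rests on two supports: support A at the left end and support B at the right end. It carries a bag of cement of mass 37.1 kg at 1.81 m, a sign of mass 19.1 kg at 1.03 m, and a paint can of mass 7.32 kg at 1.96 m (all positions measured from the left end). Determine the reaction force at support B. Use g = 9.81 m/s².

Choose support A as the axis so its reaction then has zero moment arm.
Beam weight: 17.9 × 9.81 = 175.6 N down at 1.1 m → arm 1.1 m, τ = 175.6 × 1.1 = 193.2 N·m clockwise.
Bag of cement: 37.1 × 9.81 = 364 N down at 1.81 m → arm 1.81 m, τ = 364 × 1.81 = 658.8 N·m clockwise.
Sign: 19.1 × 9.81 = 187.4 N down at 1.03 m → arm 1.03 m, τ = 187.4 × 1.03 = 193 N·m clockwise.
Paint can: 7.32 × 9.81 = 71.81 N down at 1.96 m → arm 1.96 m, τ = 71.81 × 1.96 = 140.7 N·m clockwise.
Net load moment about support A = 1186 N·m clockwise.
Reaction R at support B is upward at 2.2 m, arm 2.2 m → moment R × 2.2 counterclockwise.
Στ = 0 ⇒ R × 2.2 = 1186 ⇒ R = 539 N.

R_B ≈ 539 N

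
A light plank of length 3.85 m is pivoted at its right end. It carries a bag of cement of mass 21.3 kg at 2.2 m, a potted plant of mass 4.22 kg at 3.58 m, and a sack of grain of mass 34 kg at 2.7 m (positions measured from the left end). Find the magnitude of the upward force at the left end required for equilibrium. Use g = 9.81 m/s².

F ≈ 192 N

Sum moments about the right end (the unknown pivot reaction has zero arm there).
Bag of cement: 21.3 × 9.81 = 209 N down at 2.2 m → arm 1.65 m, τ = 209 × 1.65 = 344.8 N·m counterclockwise.
Potted plant: 4.22 × 9.81 = 41.4 N down at 3.58 m → arm 0.27 m, τ = 41.4 × 0.27 = 11.18 N·m counterclockwise.
Sack of grain: 34 × 9.81 = 333.5 N down at 2.7 m → arm 1.15 m, τ = 333.5 × 1.15 = 383.5 N·m counterclockwise.
Net moment of the loads = 739.5 N·m counterclockwise.
The upward force F acts at the left end, arm 3.85 m, giving F × 3.85 clockwise.
Setting net torque to zero: F × 3.85 = 739.5 → F = 739.5 / 3.85 = 192 N.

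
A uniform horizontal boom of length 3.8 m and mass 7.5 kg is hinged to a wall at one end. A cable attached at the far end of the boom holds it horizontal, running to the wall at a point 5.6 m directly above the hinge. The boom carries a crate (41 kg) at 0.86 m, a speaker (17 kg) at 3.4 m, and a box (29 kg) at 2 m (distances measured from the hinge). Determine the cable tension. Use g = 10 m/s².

T ≈ 526 N

About the hinge:
Beam weight: 7.5 × 10 = 75 N down at 1.9 m → arm 1.9 m, τ = 75 × 1.9 = 142.5 N·m clockwise.
Crate: 41 × 10 = 410 N down at 0.86 m → arm 0.86 m, τ = 410 × 0.86 = 352.6 N·m clockwise.
Speaker: 17 × 10 = 170 N down at 3.4 m → arm 3.4 m, τ = 170 × 3.4 = 578 N·m clockwise.
Box: 29 × 10 = 290 N down at 2 m → arm 2 m, τ = 290 × 2 = 580 N·m clockwise.
Total clockwise load moment = 1653 N·m.
The cable tension T acts at 3.8 m; only its component perpendicular to the boom, T sinθ, produces torque. sinθ = h/√(h²+d²) = 5.6/√(5.6²+3.8²) = 0.8275.
Στ = 0 ⇒ T × 3.8 × 0.8275 = 1653 ⇒ T = 1653 / 3.144 = 526 N.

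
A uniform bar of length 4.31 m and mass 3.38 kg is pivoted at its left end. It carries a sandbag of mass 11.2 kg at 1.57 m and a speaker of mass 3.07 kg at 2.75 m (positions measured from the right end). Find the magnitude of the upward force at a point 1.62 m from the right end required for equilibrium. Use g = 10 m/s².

F ≈ 159 N

Taking torques about the left end:
Beam weight: 3.38 × 10 = 33.8 N down at 2.155 m → arm 2.155 m, τ = 33.8 × 2.155 = 72.84 N·m clockwise.
Sandbag: 11.2 × 10 = 112 N down at 1.57 m → arm 2.74 m, τ = 112 × 2.74 = 306.9 N·m clockwise.
Speaker: 3.07 × 10 = 30.7 N down at 2.75 m → arm 1.56 m, τ = 30.7 × 1.56 = 47.89 N·m clockwise.
Net moment of the loads = 427.6 N·m clockwise.
The upward force F acts at a point 1.62 m from the right end, arm 2.69 m, giving F × 2.69 counterclockwise.
Balancing moments: F × 2.69 = 427.6, giving F = 427.6 / 2.69 = 159 N.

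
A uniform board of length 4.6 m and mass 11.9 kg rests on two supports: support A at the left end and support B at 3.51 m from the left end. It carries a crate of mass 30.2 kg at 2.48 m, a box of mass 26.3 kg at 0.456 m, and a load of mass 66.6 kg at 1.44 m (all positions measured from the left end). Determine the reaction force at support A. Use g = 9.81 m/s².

Choose support B as the axis so its reaction then has zero moment arm.
Beam weight: 11.9 × 9.81 = 116.7 N down at 2.3 m → arm 1.21 m, τ = 116.7 × 1.21 = 141.2 N·m counterclockwise.
Crate: 30.2 × 9.81 = 296.3 N down at 2.48 m → arm 1.03 m, τ = 296.3 × 1.03 = 305.2 N·m counterclockwise.
Box: 26.3 × 9.81 = 258 N down at 0.456 m → arm 3.054 m, τ = 258 × 3.054 = 787.9 N·m counterclockwise.
Load: 66.6 × 9.81 = 653.3 N down at 1.44 m → arm 2.07 m, τ = 653.3 × 2.07 = 1352 N·m counterclockwise.
Net load moment about support B = 2586 N·m counterclockwise.
Reaction R at support A is upward at 0 m, arm 3.51 m → moment R × 3.51 clockwise.
Balancing moments: R × 3.51 = 2586, giving R = 737 N.

R_A ≈ 737 N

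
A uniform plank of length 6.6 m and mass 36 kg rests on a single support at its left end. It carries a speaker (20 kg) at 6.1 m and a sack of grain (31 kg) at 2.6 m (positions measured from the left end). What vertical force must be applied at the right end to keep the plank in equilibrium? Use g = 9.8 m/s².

Sum moments about the left end (the unknown pivot reaction has zero arm there).
Beam weight: 36 × 9.8 = 352.8 N down at 3.3 m → arm 3.3 m, τ = 352.8 × 3.3 = 1164 N·m clockwise.
Speaker: 20 × 9.8 = 196 N down at 6.1 m → arm 6.1 m, τ = 196 × 6.1 = 1196 N·m clockwise.
Sack of grain: 31 × 9.8 = 303.8 N down at 2.6 m → arm 2.6 m, τ = 303.8 × 2.6 = 789.9 N·m clockwise.
Net moment of the loads = 3150 N·m clockwise.
The upward force F acts at the right end, arm 6.6 m, giving F × 6.6 counterclockwise.
For rotational equilibrium, F × 6.6 = 3150, so F = 3150 / 6.6 = 477 N.

F ≈ 477 N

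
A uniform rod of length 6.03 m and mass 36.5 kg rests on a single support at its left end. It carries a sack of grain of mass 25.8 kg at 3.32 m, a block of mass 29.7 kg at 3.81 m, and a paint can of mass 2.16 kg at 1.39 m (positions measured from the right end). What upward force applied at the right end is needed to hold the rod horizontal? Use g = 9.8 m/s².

Taking torques about the left end:
Beam weight: 36.5 × 9.8 = 357.7 N down at 3.015 m → arm 3.015 m, τ = 357.7 × 3.015 = 1078 N·m clockwise.
Sack of grain: 25.8 × 9.8 = 252.8 N down at 3.32 m → arm 2.71 m, τ = 252.8 × 2.71 = 685.1 N·m clockwise.
Block: 29.7 × 9.8 = 291.1 N down at 3.81 m → arm 2.22 m, τ = 291.1 × 2.22 = 646.2 N·m clockwise.
Paint can: 2.16 × 9.8 = 21.17 N down at 1.39 m → arm 4.64 m, τ = 21.17 × 4.64 = 98.23 N·m clockwise.
Net moment of the loads = 2508 N·m clockwise.
The upward force F acts at the right end, arm 6.03 m, giving F × 6.03 counterclockwise.
For rotational equilibrium, F × 6.03 = 2508, so F = 2508 / 6.03 = 416 N.

F ≈ 416 N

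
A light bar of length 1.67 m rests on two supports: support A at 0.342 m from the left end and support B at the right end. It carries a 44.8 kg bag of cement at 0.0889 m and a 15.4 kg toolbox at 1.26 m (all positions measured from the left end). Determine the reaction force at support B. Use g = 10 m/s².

About support A:
Bag of cement: 44.8 × 10 = 448 N down at 0.0889 m → arm 0.2531 m, τ = 448 × 0.2531 = 113.4 N·m counterclockwise.
Toolbox: 15.4 × 10 = 154 N down at 1.26 m → arm 0.918 m, τ = 154 × 0.918 = 141.4 N·m clockwise.
Net load moment about support A = 28 N·m clockwise.
Reaction R at support B is upward at 1.67 m, arm 1.328 m → moment R × 1.328 counterclockwise.
Στ = 0 ⇒ R × 1.328 = 28 ⇒ R = 21.1 N.

R_B ≈ 21.1 N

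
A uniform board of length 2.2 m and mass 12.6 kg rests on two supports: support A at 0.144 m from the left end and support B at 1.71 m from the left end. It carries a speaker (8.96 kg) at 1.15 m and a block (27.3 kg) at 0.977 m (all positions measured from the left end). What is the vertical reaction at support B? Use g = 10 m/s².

R_B ≈ 280 N

Choose support A as the axis so its reaction then has zero moment arm.
Beam weight: 12.6 × 10 = 126 N down at 1.1 m → arm 0.956 m, τ = 126 × 0.956 = 120.5 N·m clockwise.
Speaker: 8.96 × 10 = 89.6 N down at 1.15 m → arm 1.006 m, τ = 89.6 × 1.006 = 90.14 N·m clockwise.
Block: 27.3 × 10 = 273 N down at 0.977 m → arm 0.833 m, τ = 273 × 0.833 = 227.4 N·m clockwise.
Net load moment about support A = 438 N·m clockwise.
Reaction R at support B is upward at 1.71 m, arm 1.566 m → moment R × 1.566 counterclockwise.
For rotational equilibrium, R × 1.566 = 438, so R = 280 N.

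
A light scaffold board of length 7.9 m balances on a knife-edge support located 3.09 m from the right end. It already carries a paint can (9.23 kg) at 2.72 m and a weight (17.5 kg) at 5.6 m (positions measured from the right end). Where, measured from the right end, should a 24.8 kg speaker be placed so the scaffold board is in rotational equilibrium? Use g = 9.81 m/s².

x ≈ 1.46 m from the right end

About the knife-edge support (at 3.09 m from the right end):
Paint can: 9.23 × 9.81 = 90.55 N down at 2.72 m → arm 0.37 m, τ = 90.55 × 0.37 = 33.5 N·m clockwise.
Weight: 17.5 × 9.81 = 171.7 N down at 5.6 m → arm 2.51 m, τ = 171.7 × 2.51 = 431 N·m counterclockwise.
Net moment of existing loads = 397.5 N·m counterclockwise.
The speaker weighs 24.8 × 9.81 = 243.3 N and must supply an equal clockwise moment, so its lever arm about the knife-edge support is 397.5 / 243.3 = 1.63 m.
That puts it at 3.09 − 1.63 = 1.46 m from the right end.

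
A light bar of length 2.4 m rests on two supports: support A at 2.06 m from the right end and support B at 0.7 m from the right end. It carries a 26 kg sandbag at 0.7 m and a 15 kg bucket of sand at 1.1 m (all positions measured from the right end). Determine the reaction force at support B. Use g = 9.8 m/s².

About support A:
Sandbag: 26 × 9.8 = 254.8 N down at 0.7 m → arm 1.36 m, τ = 254.8 × 1.36 = 346.5 N·m clockwise.
Bucket of sand: 15 × 9.8 = 147 N down at 1.1 m → arm 0.96 m, τ = 147 × 0.96 = 141.1 N·m clockwise.
Net load moment about support A = 487.6 N·m clockwise.
Reaction R at support B is upward at 0.7 m, arm 1.36 m → moment R × 1.36 counterclockwise.
Balancing moments: R × 1.36 = 487.6, giving R = 359 N.

R_B ≈ 359 N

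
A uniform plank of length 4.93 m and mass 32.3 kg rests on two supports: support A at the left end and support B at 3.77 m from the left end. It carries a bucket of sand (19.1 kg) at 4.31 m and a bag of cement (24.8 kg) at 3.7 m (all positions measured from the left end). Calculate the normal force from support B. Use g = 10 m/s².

Taking torques about support A:
Beam weight: 32.3 × 10 = 323 N down at 2.465 m → arm 2.465 m, τ = 323 × 2.465 = 796.2 N·m clockwise.
Bucket of sand: 19.1 × 10 = 191 N down at 4.31 m → arm 4.31 m, τ = 191 × 4.31 = 823.2 N·m clockwise.
Bag of cement: 24.8 × 10 = 248 N down at 3.7 m → arm 3.7 m, τ = 248 × 3.7 = 917.6 N·m clockwise.
Net load moment about support A = 2537 N·m clockwise.
Reaction R at support B is upward at 3.77 m, arm 3.77 m → moment R × 3.77 counterclockwise.
Setting net torque to zero: R × 3.77 = 2537 → R = 673 N.

R_B ≈ 673 N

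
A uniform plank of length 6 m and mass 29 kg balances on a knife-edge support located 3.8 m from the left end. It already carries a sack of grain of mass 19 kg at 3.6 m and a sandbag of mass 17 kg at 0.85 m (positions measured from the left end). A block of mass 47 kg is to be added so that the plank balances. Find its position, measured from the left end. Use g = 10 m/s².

About the knife-edge support (at 3.8 m from the left end):
Beam weight: 29 × 10 = 290 N down at 3 m → arm 0.8 m, τ = 290 × 0.8 = 232 N·m counterclockwise.
Sack of grain: 19 × 10 = 190 N down at 3.6 m → arm 0.2 m, τ = 190 × 0.2 = 38 N·m counterclockwise.
Sandbag: 17 × 10 = 170 N down at 0.85 m → arm 2.95 m, τ = 170 × 2.95 = 501.5 N·m counterclockwise.
Net moment of existing loads = 771.5 N·m counterclockwise.
The block weighs 47 × 10 = 470 N and must supply an equal clockwise moment, so its lever arm about the knife-edge support is 771.5 / 470 = 1.64 m.
That puts it at 3.8 + 1.64 = 5.44 m from the left end.

x ≈ 5.44 m from the left end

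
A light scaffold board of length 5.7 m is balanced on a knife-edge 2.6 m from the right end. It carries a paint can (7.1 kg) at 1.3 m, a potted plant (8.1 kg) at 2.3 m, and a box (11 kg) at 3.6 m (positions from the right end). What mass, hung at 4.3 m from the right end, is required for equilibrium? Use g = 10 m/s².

m ≈ 0.388 kg

Choose the knife-edge (at 2.6 m from the right end) as the axis so the support reaction has zero arm there.
Paint can: 7.1 × 10 = 71 N down at 1.3 m → arm 1.3 m, τ = 71 × 1.3 = 92.3 N·m clockwise.
Potted plant: 8.1 × 10 = 81 N down at 2.3 m → arm 0.3 m, τ = 81 × 0.3 = 24.3 N·m clockwise.
Box: 11 × 10 = 110 N down at 3.6 m → arm 1 m, τ = 110 × 1 = 110 N·m counterclockwise.
Net moment of known loads = 6.6 N·m clockwise.
An unknown mass m at 4.3 m has arm 1.7 m; its moment is m·g·1.7 counterclockwise.
Balancing moments: m × 10 × 1.7 = 6.6, giving m = 6.6 / (10 × 1.7) = 0.388 kg.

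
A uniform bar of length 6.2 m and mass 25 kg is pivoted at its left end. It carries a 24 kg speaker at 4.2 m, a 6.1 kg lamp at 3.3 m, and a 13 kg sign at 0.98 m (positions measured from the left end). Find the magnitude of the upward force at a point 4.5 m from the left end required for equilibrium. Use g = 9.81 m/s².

Sum moments about the left end (the unknown pivot reaction has zero arm there).
Beam weight: 25 × 9.81 = 245.2 N down at 3.1 m → arm 3.1 m, τ = 245.2 × 3.1 = 760.1 N·m clockwise.
Speaker: 24 × 9.81 = 235.4 N down at 4.2 m → arm 4.2 m, τ = 235.4 × 4.2 = 988.7 N·m clockwise.
Lamp: 6.1 × 9.81 = 59.84 N down at 3.3 m → arm 3.3 m, τ = 59.84 × 3.3 = 197.5 N·m clockwise.
Sign: 13 × 9.81 = 127.5 N down at 0.98 m → arm 0.98 m, τ = 127.5 × 0.98 = 125 N·m clockwise.
Net moment of the loads = 2071 N·m clockwise.
The upward force F acts at a point 4.5 m from the left end, arm 4.5 m, giving F × 4.5 counterclockwise.
Balancing moments: F × 4.5 = 2071, giving F = 2071 / 4.5 = 460 N.

F ≈ 460 N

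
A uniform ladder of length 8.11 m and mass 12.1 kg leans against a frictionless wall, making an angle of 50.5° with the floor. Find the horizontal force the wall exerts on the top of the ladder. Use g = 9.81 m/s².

Take moments about the foot of the ladder.
Ladder weight 12.1×9.81 = 118.7 N acts at 4.055 m along the ladder; its horizontal arm is 4.055·cos50.5° = 2.579 m → τ = 306.1 N·m clockwise.
Wall normal N acts horizontally at the top; its moment arm is the height L sinθ = 8.11·sin50.5° = 6.258 m, counterclockwise.
For rotational equilibrium, N × 6.258 = 306.1, so N = 48.9 N.

N_wall ≈ 48.9 N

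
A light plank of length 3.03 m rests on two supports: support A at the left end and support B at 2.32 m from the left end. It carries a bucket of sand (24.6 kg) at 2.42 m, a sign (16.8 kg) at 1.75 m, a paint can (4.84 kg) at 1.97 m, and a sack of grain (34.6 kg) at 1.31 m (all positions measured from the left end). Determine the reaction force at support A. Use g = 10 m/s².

Take moments about support B.
Bucket of sand: 24.6 × 10 = 246 N down at 2.42 m → arm 0.1 m, τ = 246 × 0.1 = 24.6 N·m clockwise.
Sign: 16.8 × 10 = 168 N down at 1.75 m → arm 0.57 m, τ = 168 × 0.57 = 95.76 N·m counterclockwise.
Paint can: 4.84 × 10 = 48.4 N down at 1.97 m → arm 0.35 m, τ = 48.4 × 0.35 = 16.94 N·m counterclockwise.
Sack of grain: 34.6 × 10 = 346 N down at 1.31 m → arm 1.01 m, τ = 346 × 1.01 = 349.5 N·m counterclockwise.
Net load moment about support B = 437.6 N·m counterclockwise.
Reaction R at support A is upward at 0 m, arm 2.32 m → moment R × 2.32 clockwise.
For rotational equilibrium, R × 2.32 = 437.6, so R = 189 N.

R_A ≈ 189 N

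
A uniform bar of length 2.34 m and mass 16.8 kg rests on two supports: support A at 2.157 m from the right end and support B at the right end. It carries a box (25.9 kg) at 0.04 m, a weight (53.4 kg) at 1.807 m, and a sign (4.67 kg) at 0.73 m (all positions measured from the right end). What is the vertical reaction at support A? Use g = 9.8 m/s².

R_A ≈ 548 N

Choose support B as the axis so its reaction then has zero moment arm.
Beam weight: 16.8 × 9.8 = 164.6 N down at 1.17 m → arm 1.17 m, τ = 164.6 × 1.17 = 192.6 N·m counterclockwise.
Box: 25.9 × 9.8 = 253.8 N down at 0.04 m → arm 0.04 m, τ = 253.8 × 0.04 = 10.15 N·m counterclockwise.
Weight: 53.4 × 9.8 = 523.3 N down at 1.807 m → arm 1.807 m, τ = 523.3 × 1.807 = 945.6 N·m counterclockwise.
Sign: 4.67 × 9.8 = 45.77 N down at 0.73 m → arm 0.73 m, τ = 45.77 × 0.73 = 33.41 N·m counterclockwise.
Net load moment about support B = 1182 N·m counterclockwise.
Reaction R at support A is upward at 2.157 m, arm 2.157 m → moment R × 2.157 clockwise.
Setting net torque to zero: R × 2.157 = 1182 → R = 548 N.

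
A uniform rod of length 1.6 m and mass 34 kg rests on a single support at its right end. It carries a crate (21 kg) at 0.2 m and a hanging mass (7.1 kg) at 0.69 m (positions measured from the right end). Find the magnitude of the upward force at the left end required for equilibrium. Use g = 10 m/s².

F ≈ 227 N

Choose the right end as the axis so the unknown pivot reaction has zero arm there.
Beam weight: 34 × 10 = 340 N down at 0.8 m → arm 0.8 m, τ = 340 × 0.8 = 272 N·m counterclockwise.
Crate: 21 × 10 = 210 N down at 0.2 m → arm 0.2 m, τ = 210 × 0.2 = 42 N·m counterclockwise.
Hanging mass: 7.1 × 10 = 71 N down at 0.69 m → arm 0.69 m, τ = 71 × 0.69 = 48.99 N·m counterclockwise.
Net moment of the loads = 363 N·m counterclockwise.
The upward force F acts at the left end, arm 1.6 m, giving F × 1.6 clockwise.
Balancing moments: F × 1.6 = 363, giving F = 363 / 1.6 = 227 N.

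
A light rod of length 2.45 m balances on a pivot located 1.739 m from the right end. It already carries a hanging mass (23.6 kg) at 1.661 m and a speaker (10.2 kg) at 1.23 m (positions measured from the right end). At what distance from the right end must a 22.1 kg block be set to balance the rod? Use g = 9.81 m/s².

x ≈ 2.06 m from the right end

Taking torques about the pivot (at 1.739 m from the right end):
Hanging mass: 23.6 × 9.81 = 231.5 N down at 1.661 m → arm 0.078 m, τ = 231.5 × 0.078 = 18.06 N·m clockwise.
Speaker: 10.2 × 9.81 = 100.1 N down at 1.23 m → arm 0.509 m, τ = 100.1 × 0.509 = 50.95 N·m clockwise.
Net moment of existing loads = 69.01 N·m clockwise.
The block weighs 22.1 × 9.81 = 216.8 N and must supply an equal counterclockwise moment, so its lever arm about the pivot is 69.01 / 216.8 = 0.318 m.
That puts it at 1.739 + 0.318 = 2.06 m from the right end.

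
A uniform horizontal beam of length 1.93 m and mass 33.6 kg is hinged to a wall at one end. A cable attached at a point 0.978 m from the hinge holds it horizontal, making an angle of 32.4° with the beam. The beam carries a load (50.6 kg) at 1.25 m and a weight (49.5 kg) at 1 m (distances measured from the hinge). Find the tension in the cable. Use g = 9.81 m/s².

Take moments about the hinge.
Beam weight: 33.6 × 9.81 = 329.6 N down at 0.965 m → arm 0.965 m, τ = 329.6 × 0.965 = 318.1 N·m clockwise.
Load: 50.6 × 9.81 = 496.4 N down at 1.25 m → arm 1.25 m, τ = 496.4 × 1.25 = 620.5 N·m clockwise.
Weight: 49.5 × 9.81 = 485.6 N down at 1 m → arm 1 m, τ = 485.6 × 1 = 485.6 N·m clockwise.
Total clockwise load moment = 1424 N·m.
The cable tension T acts at 0.978 m; only its component perpendicular to the beam, T sinθ, produces torque. sin 32.4° = 0.5358.
Στ = 0 ⇒ T × 0.978 × 0.5358 = 1424 ⇒ T = 1424 / 0.524 = 2720 N.

T ≈ 2720 N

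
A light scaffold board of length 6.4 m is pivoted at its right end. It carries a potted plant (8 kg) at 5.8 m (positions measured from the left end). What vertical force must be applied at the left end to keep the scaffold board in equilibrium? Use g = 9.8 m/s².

About the right end:
Potted plant: 8 × 9.8 = 78.4 N down at 5.8 m → arm 0.6 m, τ = 78.4 × 0.6 = 47.04 N·m counterclockwise.
Net moment of the loads = 47.04 N·m counterclockwise.
The upward force F acts at the left end, arm 6.4 m, giving F × 6.4 clockwise.
For rotational equilibrium, F × 6.4 = 47.04, so F = 47.04 / 6.4 = 7.35 N.

F ≈ 7.35 N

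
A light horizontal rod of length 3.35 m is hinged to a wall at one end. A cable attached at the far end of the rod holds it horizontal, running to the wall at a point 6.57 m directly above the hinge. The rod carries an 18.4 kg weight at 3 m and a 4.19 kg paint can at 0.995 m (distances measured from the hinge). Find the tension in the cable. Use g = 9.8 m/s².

Sum moments about the hinge (the unknown hinge reaction has zero arm there).
Weight: 18.4 × 9.8 = 180.3 N down at 3 m → arm 3 m, τ = 180.3 × 3 = 540.9 N·m clockwise.
Paint can: 4.19 × 9.8 = 41.06 N down at 0.995 m → arm 0.995 m, τ = 41.06 × 0.995 = 40.85 N·m clockwise.
Total clockwise load moment = 581.8 N·m.
The cable tension T acts at 3.35 m; only its component perpendicular to the rod, T sinθ, produces torque. sinθ = h/√(h²+d²) = 6.57/√(6.57²+3.35²) = 0.8909.
For rotational equilibrium, T × 3.35 × 0.8909 = 581.8, so T = 581.8 / 2.985 = 195 N.

T ≈ 195 N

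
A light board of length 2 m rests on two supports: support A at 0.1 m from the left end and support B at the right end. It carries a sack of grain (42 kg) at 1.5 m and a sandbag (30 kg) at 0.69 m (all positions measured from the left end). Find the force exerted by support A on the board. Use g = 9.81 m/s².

R_A ≈ 311 N

About support B:
Sack of grain: 42 × 9.81 = 412 N down at 1.5 m → arm 0.5 m, τ = 412 × 0.5 = 206 N·m counterclockwise.
Sandbag: 30 × 9.81 = 294.3 N down at 0.69 m → arm 1.31 m, τ = 294.3 × 1.31 = 385.5 N·m counterclockwise.
Net load moment about support B = 591.5 N·m counterclockwise.
Reaction R at support A is upward at 0.1 m, arm 1.9 m → moment R × 1.9 clockwise.
For rotational equilibrium, R × 1.9 = 591.5, so R = 311 N.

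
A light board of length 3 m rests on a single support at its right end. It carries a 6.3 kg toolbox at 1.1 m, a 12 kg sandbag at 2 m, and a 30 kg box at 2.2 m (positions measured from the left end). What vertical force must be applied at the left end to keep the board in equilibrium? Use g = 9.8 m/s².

F ≈ 157 N

Sum moments about the right end (the unknown pivot reaction has zero arm there).
Toolbox: 6.3 × 9.8 = 61.74 N down at 1.1 m → arm 1.9 m, τ = 61.74 × 1.9 = 117.3 N·m counterclockwise.
Sandbag: 12 × 9.8 = 117.6 N down at 2 m → arm 1 m, τ = 117.6 × 1 = 117.6 N·m counterclockwise.
Box: 30 × 9.8 = 294 N down at 2.2 m → arm 0.8 m, τ = 294 × 0.8 = 235.2 N·m counterclockwise.
Net moment of the loads = 470.1 N·m counterclockwise.
The upward force F acts at the left end, arm 3 m, giving F × 3 clockwise.
For rotational equilibrium, F × 3 = 470.1, so F = 470.1 / 3 = 157 N.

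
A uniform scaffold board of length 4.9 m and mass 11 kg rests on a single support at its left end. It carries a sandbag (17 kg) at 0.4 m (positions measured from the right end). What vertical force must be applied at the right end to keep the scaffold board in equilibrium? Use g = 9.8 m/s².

Choose the left end as the axis so the unknown pivot reaction has zero arm there.
Beam weight: 11 × 9.8 = 107.8 N down at 2.45 m → arm 2.45 m, τ = 107.8 × 2.45 = 264.1 N·m clockwise.
Sandbag: 17 × 9.8 = 166.6 N down at 0.4 m → arm 4.5 m, τ = 166.6 × 4.5 = 749.7 N·m clockwise.
Net moment of the loads = 1014 N·m clockwise.
The upward force F acts at the right end, arm 4.9 m, giving F × 4.9 counterclockwise.
Balancing moments: F × 4.9 = 1014, giving F = 1014 / 4.9 = 207 N.

F ≈ 207 N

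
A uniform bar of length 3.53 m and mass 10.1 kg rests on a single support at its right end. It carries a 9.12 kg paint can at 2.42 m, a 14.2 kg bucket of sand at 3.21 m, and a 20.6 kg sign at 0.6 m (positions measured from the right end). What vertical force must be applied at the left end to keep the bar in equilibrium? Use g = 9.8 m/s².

Taking torques about the right end:
Beam weight: 10.1 × 9.8 = 98.98 N down at 1.765 m → arm 1.765 m, τ = 98.98 × 1.765 = 174.7 N·m counterclockwise.
Paint can: 9.12 × 9.8 = 89.38 N down at 2.42 m → arm 2.42 m, τ = 89.38 × 2.42 = 216.3 N·m counterclockwise.
Bucket of sand: 14.2 × 9.8 = 139.2 N down at 3.21 m → arm 3.21 m, τ = 139.2 × 3.21 = 446.8 N·m counterclockwise.
Sign: 20.6 × 9.8 = 201.9 N down at 0.6 m → arm 0.6 m, τ = 201.9 × 0.6 = 121.1 N·m counterclockwise.
Net moment of the loads = 958.9 N·m counterclockwise.
The upward force F acts at the left end, arm 3.53 m, giving F × 3.53 clockwise.
Στ = 0 ⇒ F × 3.53 = 958.9 ⇒ F = 958.9 / 3.53 = 272 N.

F ≈ 272 N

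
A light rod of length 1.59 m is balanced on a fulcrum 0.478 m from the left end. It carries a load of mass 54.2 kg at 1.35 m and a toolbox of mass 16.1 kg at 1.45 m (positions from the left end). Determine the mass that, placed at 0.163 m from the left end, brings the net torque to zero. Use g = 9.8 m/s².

m ≈ 200 kg

About the fulcrum (at 0.478 m from the left end):
Load: 54.2 × 9.8 = 531.2 N down at 1.35 m → arm 0.872 m, τ = 531.2 × 0.872 = 463.2 N·m clockwise.
Toolbox: 16.1 × 9.8 = 157.8 N down at 1.45 m → arm 0.972 m, τ = 157.8 × 0.972 = 153.4 N·m clockwise.
Net moment of known loads = 616.6 N·m clockwise.
An unknown mass m at 0.163 m has arm 0.315 m; its moment is m·g·0.315 counterclockwise.
Στ = 0 ⇒ m × 9.8 × 0.315 = 616.6 ⇒ m = 616.6 / (9.8 × 0.315) = 200 kg.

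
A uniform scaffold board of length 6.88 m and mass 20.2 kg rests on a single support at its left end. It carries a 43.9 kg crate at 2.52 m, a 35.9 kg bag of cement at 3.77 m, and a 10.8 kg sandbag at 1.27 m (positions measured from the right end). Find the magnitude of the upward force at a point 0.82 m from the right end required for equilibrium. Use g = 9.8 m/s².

F ≈ 700 N

Choose the left end as the axis so the unknown pivot reaction has zero arm there.
Beam weight: 20.2 × 9.8 = 198 N down at 3.44 m → arm 3.44 m, τ = 198 × 3.44 = 681.1 N·m clockwise.
Crate: 43.9 × 9.8 = 430.2 N down at 2.52 m → arm 4.36 m, τ = 430.2 × 4.36 = 1876 N·m clockwise.
Bag of cement: 35.9 × 9.8 = 351.8 N down at 3.77 m → arm 3.11 m, τ = 351.8 × 3.11 = 1094 N·m clockwise.
Sandbag: 10.8 × 9.8 = 105.8 N down at 1.27 m → arm 5.61 m, τ = 105.8 × 5.61 = 593.5 N·m clockwise.
Net moment of the loads = 4245 N·m clockwise.
The upward force F acts at a point 0.82 m from the right end, arm 6.06 m, giving F × 6.06 counterclockwise.
Στ = 0 ⇒ F × 6.06 = 4245 ⇒ F = 4245 / 6.06 = 700 N.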